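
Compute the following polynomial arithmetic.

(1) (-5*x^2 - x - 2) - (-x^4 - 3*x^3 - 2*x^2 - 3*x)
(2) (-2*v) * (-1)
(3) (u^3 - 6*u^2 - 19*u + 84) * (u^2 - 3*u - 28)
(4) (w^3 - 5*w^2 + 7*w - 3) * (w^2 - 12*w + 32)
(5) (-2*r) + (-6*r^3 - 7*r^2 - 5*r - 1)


(1) = x^4 + 3*x^3 - 3*x^2 + 2*x - 2
(2) = 2*v
(3) = u^5 - 9*u^4 - 29*u^3 + 309*u^2 + 280*u - 2352
(4) = w^5 - 17*w^4 + 99*w^3 - 247*w^2 + 260*w - 96
(5) = -6*r^3 - 7*r^2 - 7*r - 1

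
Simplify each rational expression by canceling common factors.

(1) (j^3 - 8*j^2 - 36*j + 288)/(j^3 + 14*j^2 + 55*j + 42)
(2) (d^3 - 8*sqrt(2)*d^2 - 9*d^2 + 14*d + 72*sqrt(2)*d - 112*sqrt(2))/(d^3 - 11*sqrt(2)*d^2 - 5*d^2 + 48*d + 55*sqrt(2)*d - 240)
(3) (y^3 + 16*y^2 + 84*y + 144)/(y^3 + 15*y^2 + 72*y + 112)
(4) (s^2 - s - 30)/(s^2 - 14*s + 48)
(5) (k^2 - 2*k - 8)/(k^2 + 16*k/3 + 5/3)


(1) = (j^2 - 14*j + 48)/(j^2 + 8*j + 7)
(2) = (d^2 - 9*d + 14)/(d^2 + d*(-5 - 3*sqrt(2)) + 15*sqrt(2))
(3) = (y^2 + 12*y + 36)/(y^2 + 11*y + 28)
(4) = (s + 5)/(s - 8)
(5) = (3*k^2 - 6*k - 24)/(3*k^2 + 16*k + 5)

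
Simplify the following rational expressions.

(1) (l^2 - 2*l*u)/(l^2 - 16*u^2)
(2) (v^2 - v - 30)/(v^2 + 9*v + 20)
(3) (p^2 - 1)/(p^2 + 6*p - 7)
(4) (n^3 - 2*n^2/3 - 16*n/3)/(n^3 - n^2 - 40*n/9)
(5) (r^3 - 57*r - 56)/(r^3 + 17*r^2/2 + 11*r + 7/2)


(1) = (-l^2 + 2*l*u)/(-l^2 + 16*u^2)
(2) = (v - 6)/(v + 4)
(3) = (p + 1)/(p + 7)
(4) = (3*n + 6)/(3*n + 5)
(5) = (2*r - 16)/(2*r + 1)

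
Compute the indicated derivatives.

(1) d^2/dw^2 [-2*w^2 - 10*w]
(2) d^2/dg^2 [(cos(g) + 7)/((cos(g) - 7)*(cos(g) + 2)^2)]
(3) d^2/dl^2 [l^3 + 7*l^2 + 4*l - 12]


(1) = -4
(2) = 2*(-19*(1 - cos(g)^2)^2 - 2*cos(g)^5 + 150*cos(g)^3 - 633*cos(g)^2 + 259*cos(g) + 712)/((cos(g) - 7)^3*(cos(g) + 2)^4)
(3) = 6*l + 14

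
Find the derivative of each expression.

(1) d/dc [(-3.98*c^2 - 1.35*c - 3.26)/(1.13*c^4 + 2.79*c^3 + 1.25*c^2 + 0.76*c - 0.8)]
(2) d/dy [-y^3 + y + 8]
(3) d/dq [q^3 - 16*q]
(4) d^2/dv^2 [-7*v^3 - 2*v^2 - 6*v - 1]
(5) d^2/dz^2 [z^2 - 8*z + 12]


(1) = (8.9948*c^5 + 15.6807*c^4 + 22.2682*c^3 + 25.9489*c^2 + 14.518*c + 3.5576)/(1.2769*c^8 + 6.3054*c^7 + 10.6091*c^6 + 8.6926*c^5 + 3.9953*c^4 - 2.564*c^3 - 1.4224*c^2 - 1.216*c + 0.64)
(2) = 1 - 3*y^2
(3) = 3*q^2 - 16
(4) = -42*v - 4
(5) = 2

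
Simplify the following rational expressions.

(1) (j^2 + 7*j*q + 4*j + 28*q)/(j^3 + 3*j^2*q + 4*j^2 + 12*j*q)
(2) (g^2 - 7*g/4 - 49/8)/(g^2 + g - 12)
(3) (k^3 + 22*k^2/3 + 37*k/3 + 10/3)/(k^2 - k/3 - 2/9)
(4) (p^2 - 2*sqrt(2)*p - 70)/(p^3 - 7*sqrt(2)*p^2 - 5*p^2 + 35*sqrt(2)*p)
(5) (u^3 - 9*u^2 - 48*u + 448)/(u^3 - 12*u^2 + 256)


(1) = (j + 7*q)/(j^2 + 3*j*q)
(2) = (8*g^2 - 14*g - 49)/(8*g^2 + 8*g - 96)
(3) = (3*k^2 + 21*k + 30)/(3*k - 2)
(4) = (p + 5*sqrt(2))/(p^2 - 5*p)
(5) = (u + 7)/(u + 4)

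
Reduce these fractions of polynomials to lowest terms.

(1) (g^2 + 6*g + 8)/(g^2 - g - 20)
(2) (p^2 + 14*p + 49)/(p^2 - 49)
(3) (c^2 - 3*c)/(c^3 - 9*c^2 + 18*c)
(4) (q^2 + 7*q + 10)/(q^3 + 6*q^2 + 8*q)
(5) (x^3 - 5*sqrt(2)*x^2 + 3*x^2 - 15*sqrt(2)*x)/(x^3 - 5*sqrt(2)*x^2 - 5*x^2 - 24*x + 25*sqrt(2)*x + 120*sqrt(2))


(1) = (g + 2)/(g - 5)
(2) = (p + 7)/(p - 7)
(3) = 1/(c - 6)
(4) = (q + 5)/(q^2 + 4*q)
(5) = x/(x - 8)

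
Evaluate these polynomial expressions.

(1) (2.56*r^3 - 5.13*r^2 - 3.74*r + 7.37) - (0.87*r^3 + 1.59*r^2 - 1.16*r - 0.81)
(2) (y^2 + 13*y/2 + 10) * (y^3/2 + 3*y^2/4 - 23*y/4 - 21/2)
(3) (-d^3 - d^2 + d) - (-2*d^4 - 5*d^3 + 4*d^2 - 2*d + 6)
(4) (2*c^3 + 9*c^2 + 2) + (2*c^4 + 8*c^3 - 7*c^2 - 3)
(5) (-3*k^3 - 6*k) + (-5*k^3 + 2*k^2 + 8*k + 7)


(1) = 1.69*r^3 - 6.72*r^2 - 2.58*r + 8.18
(2) = y^5/2 + 4*y^4 + 33*y^3/8 - 323*y^2/8 - 503*y/4 - 105
(3) = 2*d^4 + 4*d^3 - 5*d^2 + 3*d - 6
(4) = 2*c^4 + 10*c^3 + 2*c^2 - 1
(5) = -8*k^3 + 2*k^2 + 2*k + 7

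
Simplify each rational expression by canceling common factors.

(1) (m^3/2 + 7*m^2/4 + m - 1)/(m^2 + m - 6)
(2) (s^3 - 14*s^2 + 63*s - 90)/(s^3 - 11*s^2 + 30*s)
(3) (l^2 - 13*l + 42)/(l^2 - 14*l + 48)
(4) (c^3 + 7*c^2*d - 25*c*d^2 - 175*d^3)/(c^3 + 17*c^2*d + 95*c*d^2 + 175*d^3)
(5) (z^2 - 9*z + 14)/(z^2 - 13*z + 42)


(1) = (2*m^3 + 7*m^2 + 4*m - 4)/(4*m^2 + 4*m - 24)
(2) = (s - 3)/s
(3) = (l - 7)/(l - 8)
(4) = (c - 5*d)/(c + 5*d)
(5) = (z - 2)/(z - 6)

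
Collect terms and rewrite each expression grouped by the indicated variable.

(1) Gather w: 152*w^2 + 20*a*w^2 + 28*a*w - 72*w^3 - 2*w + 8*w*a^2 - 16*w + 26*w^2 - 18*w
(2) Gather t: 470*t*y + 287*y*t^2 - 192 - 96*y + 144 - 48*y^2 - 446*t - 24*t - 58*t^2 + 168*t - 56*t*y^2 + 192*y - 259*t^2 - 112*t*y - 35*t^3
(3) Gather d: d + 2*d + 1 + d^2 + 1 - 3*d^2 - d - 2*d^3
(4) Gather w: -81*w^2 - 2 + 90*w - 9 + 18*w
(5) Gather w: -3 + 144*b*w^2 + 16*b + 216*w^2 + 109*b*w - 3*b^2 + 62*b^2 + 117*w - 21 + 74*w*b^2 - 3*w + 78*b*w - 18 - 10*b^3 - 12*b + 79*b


(1) = -72*w^3 + w^2*(20*a + 178) + w*(8*a^2 + 28*a - 36)
(2) = -35*t^3 + t^2*(287*y - 317) + t*(-56*y^2 + 358*y - 302) - 48*y^2 + 96*y - 48
(3) = -2*d^3 - 2*d^2 + 2*d + 2
(4) = -81*w^2 + 108*w - 11
(5) = -10*b^3 + 59*b^2 + 83*b + w^2*(144*b + 216) + w*(74*b^2 + 187*b + 114) - 42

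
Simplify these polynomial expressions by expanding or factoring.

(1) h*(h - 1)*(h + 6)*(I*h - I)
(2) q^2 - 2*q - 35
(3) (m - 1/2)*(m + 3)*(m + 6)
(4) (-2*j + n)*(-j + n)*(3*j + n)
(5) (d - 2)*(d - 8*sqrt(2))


(1) = I*h^4 + 4*I*h^3 - 11*I*h^2 + 6*I*h
(2) = (q - 7)*(q + 5)
(3) = m^3 + 17*m^2/2 + 27*m/2 - 9
(4) = 6*j^3 - 7*j^2*n + n^3
(5) = d^2 - 8*sqrt(2)*d - 2*d + 16*sqrt(2)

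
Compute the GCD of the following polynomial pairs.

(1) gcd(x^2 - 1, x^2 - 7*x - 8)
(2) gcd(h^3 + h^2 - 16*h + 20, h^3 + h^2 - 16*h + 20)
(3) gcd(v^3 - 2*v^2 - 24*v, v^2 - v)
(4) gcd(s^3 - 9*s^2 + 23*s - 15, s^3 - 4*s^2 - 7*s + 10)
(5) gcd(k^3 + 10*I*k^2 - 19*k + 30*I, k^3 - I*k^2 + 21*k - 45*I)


(1) = x + 1
(2) = h^3 + h^2 - 16*h + 20
(3) = v
(4) = s^2 - 6*s + 5
(5) = gcd((k - I)*(k + 5*I)*(k + 6*I), (k - 3*I)^2*(k + 5*I)) = k + 5*I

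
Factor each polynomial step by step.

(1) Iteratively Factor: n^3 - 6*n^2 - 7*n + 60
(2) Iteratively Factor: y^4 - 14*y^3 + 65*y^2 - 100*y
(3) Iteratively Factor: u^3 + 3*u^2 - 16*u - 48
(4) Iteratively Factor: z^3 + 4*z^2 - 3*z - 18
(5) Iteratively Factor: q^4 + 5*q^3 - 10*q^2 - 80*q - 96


(1) = (n - 4)*(n^2 - 2*n - 15) = (n - 5)*(n - 4)*(n + 3)
(2) = (y - 4)*(y^3 - 10*y^2 + 25*y) = y*(y - 4)*(y^2 - 10*y + 25) = y*(y - 5)*(y - 4)*(y - 5)
(3) = (u + 4)*(u^2 - u - 12) = (u - 4)*(u + 4)*(u + 3)
(4) = (z + 3)*(z^2 + z - 6) = (z + 3)^2*(z - 2)
(5) = (q + 2)*(q^3 + 3*q^2 - 16*q - 48) = (q - 4)*(q + 2)*(q^2 + 7*q + 12) = (q - 4)*(q + 2)*(q + 3)*(q + 4)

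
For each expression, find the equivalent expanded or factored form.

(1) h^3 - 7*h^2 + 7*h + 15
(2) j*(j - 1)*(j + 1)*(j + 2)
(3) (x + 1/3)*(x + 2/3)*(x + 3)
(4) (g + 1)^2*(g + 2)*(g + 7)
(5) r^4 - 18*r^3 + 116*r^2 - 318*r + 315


(1) = (h - 5)*(h - 3)*(h + 1)
(2) = j^4 + 2*j^3 - j^2 - 2*j
(3) = x^3 + 4*x^2 + 29*x/9 + 2/3
(4) = g^4 + 11*g^3 + 33*g^2 + 37*g + 14
(5) = (r - 7)*(r - 5)*(r - 3)^2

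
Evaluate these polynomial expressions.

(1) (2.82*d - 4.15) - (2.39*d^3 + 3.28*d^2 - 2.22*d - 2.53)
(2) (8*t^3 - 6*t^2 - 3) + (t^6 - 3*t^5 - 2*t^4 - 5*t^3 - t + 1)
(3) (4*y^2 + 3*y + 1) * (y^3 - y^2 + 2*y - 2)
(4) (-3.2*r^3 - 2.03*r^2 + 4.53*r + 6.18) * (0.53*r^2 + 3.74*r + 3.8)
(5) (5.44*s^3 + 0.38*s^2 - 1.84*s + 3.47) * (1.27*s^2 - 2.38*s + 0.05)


(1) = -2.39*d^3 - 3.28*d^2 + 5.04*d - 1.62
(2) = t^6 - 3*t^5 - 2*t^4 + 3*t^3 - 6*t^2 - t - 2
(3) = 4*y^5 - y^4 + 6*y^3 - 3*y^2 - 4*y - 2
(4) = -1.696*r^5 - 13.0439*r^4 - 17.3513*r^3 + 12.5036*r^2 + 40.3272*r + 23.484
(5) = 6.9088*s^5 - 12.4646*s^4 - 2.9692*s^3 + 8.8051*s^2 - 8.3506*s + 0.1735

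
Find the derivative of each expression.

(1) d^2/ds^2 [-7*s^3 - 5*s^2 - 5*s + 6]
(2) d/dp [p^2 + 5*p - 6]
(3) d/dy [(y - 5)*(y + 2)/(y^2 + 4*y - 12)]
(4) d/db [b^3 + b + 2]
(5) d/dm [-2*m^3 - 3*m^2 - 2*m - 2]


(1) = -42*s - 10
(2) = 2*p + 5
(3) = (7*y^2 - 4*y + 76)/(y^4 + 8*y^3 - 8*y^2 - 96*y + 144)
(4) = 3*b^2 + 1
(5) = -6*m^2 - 6*m - 2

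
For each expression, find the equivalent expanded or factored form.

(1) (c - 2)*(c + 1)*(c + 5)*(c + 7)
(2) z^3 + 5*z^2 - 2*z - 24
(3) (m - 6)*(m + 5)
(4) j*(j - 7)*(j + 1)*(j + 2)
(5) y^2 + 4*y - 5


(1) = c^4 + 11*c^3 + 21*c^2 - 59*c - 70
(2) = (z - 2)*(z + 3)*(z + 4)
(3) = m^2 - m - 30
(4) = j^4 - 4*j^3 - 19*j^2 - 14*j
(5) = (y - 1)*(y + 5)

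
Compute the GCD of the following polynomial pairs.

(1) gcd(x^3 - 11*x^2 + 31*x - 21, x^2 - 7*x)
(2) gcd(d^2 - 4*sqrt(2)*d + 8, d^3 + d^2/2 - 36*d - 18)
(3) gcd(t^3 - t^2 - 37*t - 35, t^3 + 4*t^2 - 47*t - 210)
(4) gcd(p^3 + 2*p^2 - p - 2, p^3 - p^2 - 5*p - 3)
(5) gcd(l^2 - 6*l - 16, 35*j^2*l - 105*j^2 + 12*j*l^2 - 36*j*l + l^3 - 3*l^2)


(1) = gcd((x - 7)*(x - 3)*(x - 1), x*(x - 7)) = x - 7
(2) = gcd((d - 2*sqrt(2))^2, (d - 6)*(d + 1/2)*(d + 6)) = 1
(3) = gcd((t - 7)*(t + 1)*(t + 5), (t - 7)*(t + 5)*(t + 6)) = t^2 - 2*t - 35
(4) = p + 1
(5) = gcd((l - 8)*(l + 2), (5*j + l)*(7*j + l)*(l - 3)) = 1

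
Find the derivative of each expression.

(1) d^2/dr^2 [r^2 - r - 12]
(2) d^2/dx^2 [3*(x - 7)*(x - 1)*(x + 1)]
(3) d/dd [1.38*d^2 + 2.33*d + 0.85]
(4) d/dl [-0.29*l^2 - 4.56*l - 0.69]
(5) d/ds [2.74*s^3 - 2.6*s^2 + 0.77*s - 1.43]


(1) = 2
(2) = 18*x - 42
(3) = 2.76*d + 2.33
(4) = -0.58*l - 4.56
(5) = 8.22*s^2 - 5.2*s + 0.77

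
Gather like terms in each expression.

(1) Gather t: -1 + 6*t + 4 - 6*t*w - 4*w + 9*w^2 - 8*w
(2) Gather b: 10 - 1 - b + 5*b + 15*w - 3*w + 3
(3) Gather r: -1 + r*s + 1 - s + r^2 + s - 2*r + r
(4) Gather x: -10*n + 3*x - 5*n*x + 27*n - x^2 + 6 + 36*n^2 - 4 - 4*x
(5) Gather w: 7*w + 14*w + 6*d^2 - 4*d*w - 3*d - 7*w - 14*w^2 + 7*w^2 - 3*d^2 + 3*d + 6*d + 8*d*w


(1) = t*(6 - 6*w) + 9*w^2 - 12*w + 3
(2) = 4*b + 12*w + 12
(3) = r^2 + r*(s - 1)
(4) = 36*n^2 + 17*n - x^2 + x*(-5*n - 1) + 2
(5) = 3*d^2 + 6*d - 7*w^2 + w*(4*d + 14)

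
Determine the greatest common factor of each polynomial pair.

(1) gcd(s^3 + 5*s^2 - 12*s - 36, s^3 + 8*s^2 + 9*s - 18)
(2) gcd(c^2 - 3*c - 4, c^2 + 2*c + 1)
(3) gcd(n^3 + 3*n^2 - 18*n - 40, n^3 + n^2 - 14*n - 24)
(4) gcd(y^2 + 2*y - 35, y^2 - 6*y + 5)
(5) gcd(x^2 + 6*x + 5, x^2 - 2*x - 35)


(1) = s + 6
(2) = gcd((c - 4)*(c + 1), (c + 1)^2) = c + 1
(3) = n^2 - 2*n - 8
(4) = gcd((y - 5)*(y + 7), (y - 5)*(y - 1)) = y - 5
(5) = gcd((x + 1)*(x + 5), (x - 7)*(x + 5)) = x + 5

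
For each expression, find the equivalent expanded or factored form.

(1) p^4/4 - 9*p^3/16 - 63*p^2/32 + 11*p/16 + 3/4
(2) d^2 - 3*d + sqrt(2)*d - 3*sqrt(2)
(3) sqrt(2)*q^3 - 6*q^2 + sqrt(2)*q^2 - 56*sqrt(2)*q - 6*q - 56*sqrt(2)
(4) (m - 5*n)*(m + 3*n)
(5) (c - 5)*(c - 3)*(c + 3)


(1) = (p/4 + 1/2)*(p - 4)*(p - 3/4)*(p + 1/2)
(2) = (d - 3)*(d + sqrt(2))
(3) = (q - 7*sqrt(2))*(q + 4*sqrt(2))*(sqrt(2)*q + sqrt(2))
(4) = m^2 - 2*m*n - 15*n^2
(5) = c^3 - 5*c^2 - 9*c + 45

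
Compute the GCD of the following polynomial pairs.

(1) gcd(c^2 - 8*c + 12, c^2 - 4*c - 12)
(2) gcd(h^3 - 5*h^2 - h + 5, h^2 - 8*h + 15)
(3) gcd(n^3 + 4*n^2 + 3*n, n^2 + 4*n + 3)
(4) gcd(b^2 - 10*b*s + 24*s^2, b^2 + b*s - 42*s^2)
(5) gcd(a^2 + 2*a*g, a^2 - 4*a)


(1) = gcd((c - 6)*(c - 2), (c - 6)*(c + 2)) = c - 6
(2) = h - 5
(3) = n^2 + 4*n + 3
(4) = gcd((b - 6*s)*(b - 4*s), (b - 6*s)*(b + 7*s)) = -b + 6*s
(5) = gcd(a*(a + 2*g), a*(a - 4)) = a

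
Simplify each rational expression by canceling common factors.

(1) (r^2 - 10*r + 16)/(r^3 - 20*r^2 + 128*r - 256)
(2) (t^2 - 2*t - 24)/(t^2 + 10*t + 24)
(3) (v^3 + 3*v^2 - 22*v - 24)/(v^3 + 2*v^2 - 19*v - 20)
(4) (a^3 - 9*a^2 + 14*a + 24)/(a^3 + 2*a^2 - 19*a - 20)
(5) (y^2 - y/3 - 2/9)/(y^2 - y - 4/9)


(1) = (r - 2)/(r^2 - 12*r + 32)
(2) = (t - 6)/(t + 6)
(3) = (v + 6)/(v + 5)
(4) = (a - 6)/(a + 5)
(5) = (3*y - 2)/(3*y - 4)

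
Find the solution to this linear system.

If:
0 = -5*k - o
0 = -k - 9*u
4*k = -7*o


Then:
k = 0
o = 0
u = 0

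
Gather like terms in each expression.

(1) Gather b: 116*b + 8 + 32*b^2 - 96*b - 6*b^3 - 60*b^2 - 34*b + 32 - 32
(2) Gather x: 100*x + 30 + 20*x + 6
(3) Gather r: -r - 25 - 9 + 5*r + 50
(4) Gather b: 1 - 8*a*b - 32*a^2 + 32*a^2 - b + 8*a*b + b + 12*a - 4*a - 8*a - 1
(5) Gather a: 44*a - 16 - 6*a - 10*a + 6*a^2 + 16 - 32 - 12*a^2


(1) = -6*b^3 - 28*b^2 - 14*b + 8
(2) = 120*x + 36
(3) = 4*r + 16
(4) = 0
(5) = -6*a^2 + 28*a - 32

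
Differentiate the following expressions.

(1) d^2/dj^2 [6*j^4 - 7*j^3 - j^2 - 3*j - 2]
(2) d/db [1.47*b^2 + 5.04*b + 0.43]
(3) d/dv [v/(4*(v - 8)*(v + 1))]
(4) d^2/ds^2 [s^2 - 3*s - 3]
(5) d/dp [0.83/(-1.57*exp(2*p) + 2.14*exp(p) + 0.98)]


(1) = 72*j^2 - 42*j - 2
(2) = 2.94*b + 5.04
(3) = (-v^2 - 8)/(4*(v^4 - 14*v^3 + 33*v^2 + 112*v + 64))
(4) = 2
(5) = (2.6062*exp(p) - 1.7762)*exp(p)/(-1.57*exp(2*p) + 2.14*exp(p) + 0.98)^2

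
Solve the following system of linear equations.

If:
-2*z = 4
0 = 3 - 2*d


Then:
d = 3/2
z = -2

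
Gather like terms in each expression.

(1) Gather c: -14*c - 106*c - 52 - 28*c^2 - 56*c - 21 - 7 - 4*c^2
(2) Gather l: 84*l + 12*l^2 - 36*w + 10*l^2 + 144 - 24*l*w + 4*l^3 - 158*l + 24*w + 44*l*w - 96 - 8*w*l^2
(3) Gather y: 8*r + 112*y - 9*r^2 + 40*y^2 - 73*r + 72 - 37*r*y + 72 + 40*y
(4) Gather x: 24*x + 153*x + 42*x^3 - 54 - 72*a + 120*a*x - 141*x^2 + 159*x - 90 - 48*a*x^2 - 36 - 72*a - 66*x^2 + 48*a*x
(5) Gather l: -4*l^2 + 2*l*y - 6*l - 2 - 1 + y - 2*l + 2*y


(1) = -32*c^2 - 176*c - 80
(2) = 4*l^3 + l^2*(22 - 8*w) + l*(20*w - 74) - 12*w + 48
(3) = -9*r^2 - 65*r + 40*y^2 + y*(152 - 37*r) + 144
(4) = -144*a + 42*x^3 + x^2*(-48*a - 207) + x*(168*a + 336) - 180
(5) = -4*l^2 + l*(2*y - 8) + 3*y - 3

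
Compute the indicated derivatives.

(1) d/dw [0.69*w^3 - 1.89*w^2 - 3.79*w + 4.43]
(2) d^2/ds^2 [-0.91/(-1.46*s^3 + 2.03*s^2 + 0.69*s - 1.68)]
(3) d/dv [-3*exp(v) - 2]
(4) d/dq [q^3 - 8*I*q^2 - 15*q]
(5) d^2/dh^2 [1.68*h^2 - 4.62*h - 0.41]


(1) = 2.07*w^2 - 3.78*w - 3.79
(2) = ((3.6946 - 7.9716*s)*(1.46*s^3 - 2.03*s^2 - 0.69*s + 1.68) + 0.91*(-8.76*s^2 + 8.12*s + 1.38)*(-4.38*s^2 + 4.06*s + 0.69))/(1.46*s^3 - 2.03*s^2 - 0.69*s + 1.68)^3
(3) = -3*exp(v)
(4) = 3*q^2 - 16*I*q - 15
(5) = 3.36000000000000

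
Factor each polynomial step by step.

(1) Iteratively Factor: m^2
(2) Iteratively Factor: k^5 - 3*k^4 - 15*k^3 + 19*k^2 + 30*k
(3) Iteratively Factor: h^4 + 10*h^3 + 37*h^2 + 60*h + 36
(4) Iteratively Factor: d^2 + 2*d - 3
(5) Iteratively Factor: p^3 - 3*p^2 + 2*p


(1) = (m)*(m)
(2) = (k + 3)*(k^4 - 6*k^3 + 3*k^2 + 10*k) = (k + 1)*(k + 3)*(k^3 - 7*k^2 + 10*k) = (k - 5)*(k + 1)*(k + 3)*(k^2 - 2*k) = k*(k - 5)*(k + 1)*(k + 3)*(k - 2)
(3) = (h + 3)*(h^3 + 7*h^2 + 16*h + 12) = (h + 2)*(h + 3)*(h^2 + 5*h + 6) = (h + 2)*(h + 3)^2*(h + 2)
(4) = (d + 3)*(d - 1)
(5) = (p - 2)*(p^2 - p) = (p - 2)*(p - 1)*(p)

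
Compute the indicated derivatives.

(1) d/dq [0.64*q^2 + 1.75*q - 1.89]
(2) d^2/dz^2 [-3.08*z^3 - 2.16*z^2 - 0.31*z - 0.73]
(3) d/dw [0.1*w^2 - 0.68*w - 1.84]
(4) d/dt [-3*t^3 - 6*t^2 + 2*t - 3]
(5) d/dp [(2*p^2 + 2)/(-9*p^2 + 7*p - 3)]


(1) = 1.28*q + 1.75
(2) = -18.48*z - 4.32
(3) = 0.2*w - 0.68
(4) = -9*t^2 - 12*t + 2
(5) = 2*(7*p^2 + 12*p - 7)/(81*p^4 - 126*p^3 + 103*p^2 - 42*p + 9)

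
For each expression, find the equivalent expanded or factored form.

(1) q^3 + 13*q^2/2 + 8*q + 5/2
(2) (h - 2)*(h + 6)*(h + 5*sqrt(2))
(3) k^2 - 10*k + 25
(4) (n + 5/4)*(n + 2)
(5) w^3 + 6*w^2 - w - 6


(1) = (q + 1/2)*(q + 1)*(q + 5)
(2) = h^3 + 4*h^2 + 5*sqrt(2)*h^2 - 12*h + 20*sqrt(2)*h - 60*sqrt(2)
(3) = (k - 5)^2
(4) = n^2 + 13*n/4 + 5/2
(5) = (w - 1)*(w + 1)*(w + 6)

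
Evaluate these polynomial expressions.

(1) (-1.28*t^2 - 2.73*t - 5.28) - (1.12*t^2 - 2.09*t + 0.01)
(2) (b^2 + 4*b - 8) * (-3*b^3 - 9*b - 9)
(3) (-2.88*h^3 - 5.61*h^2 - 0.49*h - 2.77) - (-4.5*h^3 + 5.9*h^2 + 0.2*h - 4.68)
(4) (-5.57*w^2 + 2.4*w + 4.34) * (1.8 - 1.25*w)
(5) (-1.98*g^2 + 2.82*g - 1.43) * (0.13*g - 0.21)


(1) = -2.4*t^2 - 0.64*t - 5.29
(2) = -3*b^5 - 12*b^4 + 15*b^3 - 45*b^2 + 36*b + 72
(3) = 1.62*h^3 - 11.51*h^2 - 0.69*h + 1.91
(4) = 6.9625*w^3 - 13.026*w^2 - 1.105*w + 7.812
(5) = -0.2574*g^3 + 0.7824*g^2 - 0.7781*g + 0.3003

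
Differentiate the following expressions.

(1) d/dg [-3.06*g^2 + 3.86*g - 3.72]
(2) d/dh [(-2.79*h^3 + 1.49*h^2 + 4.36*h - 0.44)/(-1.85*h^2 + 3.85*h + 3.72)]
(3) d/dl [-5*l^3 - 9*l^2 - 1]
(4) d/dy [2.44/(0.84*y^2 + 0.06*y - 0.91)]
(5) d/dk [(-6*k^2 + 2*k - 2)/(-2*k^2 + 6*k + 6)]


(1) = 3.86 - 6.12*g
(2) = (5.1615*h^4 - 21.483*h^3 - 17.3339*h^2 + 9.4576*h + 17.9132)/(3.4225*h^4 - 14.245*h^3 + 1.0585*h^2 + 28.644*h + 13.8384)
(3) = 3*l*(-5*l - 6)
(4) = (-4.0992*y - 0.1464)/(0.84*y^2 + 0.06*y - 0.91)^2
(5) = 2*(-4*k^2 - 10*k + 3)/(k^4 - 6*k^3 + 3*k^2 + 18*k + 9)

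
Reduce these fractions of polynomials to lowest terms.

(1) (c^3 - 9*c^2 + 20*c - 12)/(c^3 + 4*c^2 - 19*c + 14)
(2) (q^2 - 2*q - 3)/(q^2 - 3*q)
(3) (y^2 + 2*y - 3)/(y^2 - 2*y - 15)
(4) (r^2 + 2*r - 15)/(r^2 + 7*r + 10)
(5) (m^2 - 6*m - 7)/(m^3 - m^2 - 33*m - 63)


(1) = (c - 6)/(c + 7)
(2) = (q + 1)/q
(3) = (y - 1)/(y - 5)
(4) = (r - 3)/(r + 2)
(5) = (m + 1)/(m^2 + 6*m + 9)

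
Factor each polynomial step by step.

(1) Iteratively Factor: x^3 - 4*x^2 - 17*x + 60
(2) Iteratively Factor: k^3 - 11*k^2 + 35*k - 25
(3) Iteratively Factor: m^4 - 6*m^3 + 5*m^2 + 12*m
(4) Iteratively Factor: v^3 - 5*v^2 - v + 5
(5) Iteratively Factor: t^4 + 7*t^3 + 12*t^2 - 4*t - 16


(1) = (x - 3)*(x^2 - x - 20) = (x - 3)*(x + 4)*(x - 5)
(2) = (k - 5)*(k^2 - 6*k + 5) = (k - 5)*(k - 1)*(k - 5)
(3) = (m - 3)*(m^3 - 3*m^2 - 4*m) = m*(m - 3)*(m^2 - 3*m - 4) = m*(m - 4)*(m - 3)*(m + 1)
(4) = (v - 5)*(v^2 - 1) = (v - 5)*(v - 1)*(v + 1)
(5) = (t + 4)*(t^3 + 3*t^2 - 4) = (t + 2)*(t + 4)*(t^2 + t - 2) = (t - 1)*(t + 2)*(t + 4)*(t + 2)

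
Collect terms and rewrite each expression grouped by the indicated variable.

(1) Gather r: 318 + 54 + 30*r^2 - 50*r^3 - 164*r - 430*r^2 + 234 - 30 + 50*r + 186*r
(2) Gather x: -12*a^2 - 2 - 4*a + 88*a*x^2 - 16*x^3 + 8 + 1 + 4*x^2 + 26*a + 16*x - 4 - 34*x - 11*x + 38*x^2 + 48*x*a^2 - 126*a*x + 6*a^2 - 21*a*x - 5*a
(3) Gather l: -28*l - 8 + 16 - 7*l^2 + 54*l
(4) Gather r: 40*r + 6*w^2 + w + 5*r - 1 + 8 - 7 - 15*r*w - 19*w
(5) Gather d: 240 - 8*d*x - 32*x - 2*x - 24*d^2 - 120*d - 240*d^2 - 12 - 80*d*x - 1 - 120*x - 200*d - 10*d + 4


(1) = -50*r^3 - 400*r^2 + 72*r + 576
(2) = -6*a^2 + 17*a - 16*x^3 + x^2*(88*a + 42) + x*(48*a^2 - 147*a - 29) + 3
(3) = -7*l^2 + 26*l + 8
(4) = r*(45 - 15*w) + 6*w^2 - 18*w
(5) = -264*d^2 + d*(-88*x - 330) - 154*x + 231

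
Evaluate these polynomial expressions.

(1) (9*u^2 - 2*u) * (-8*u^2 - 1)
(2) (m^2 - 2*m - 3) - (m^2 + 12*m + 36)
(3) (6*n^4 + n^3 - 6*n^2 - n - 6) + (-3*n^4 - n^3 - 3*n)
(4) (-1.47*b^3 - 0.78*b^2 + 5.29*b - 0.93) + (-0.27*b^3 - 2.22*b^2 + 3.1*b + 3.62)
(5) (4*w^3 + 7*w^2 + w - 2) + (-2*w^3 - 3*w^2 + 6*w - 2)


(1) = -72*u^4 + 16*u^3 - 9*u^2 + 2*u
(2) = -14*m - 39
(3) = 3*n^4 - 6*n^2 - 4*n - 6
(4) = -1.74*b^3 - 3.0*b^2 + 8.39*b + 2.69
(5) = 2*w^3 + 4*w^2 + 7*w - 4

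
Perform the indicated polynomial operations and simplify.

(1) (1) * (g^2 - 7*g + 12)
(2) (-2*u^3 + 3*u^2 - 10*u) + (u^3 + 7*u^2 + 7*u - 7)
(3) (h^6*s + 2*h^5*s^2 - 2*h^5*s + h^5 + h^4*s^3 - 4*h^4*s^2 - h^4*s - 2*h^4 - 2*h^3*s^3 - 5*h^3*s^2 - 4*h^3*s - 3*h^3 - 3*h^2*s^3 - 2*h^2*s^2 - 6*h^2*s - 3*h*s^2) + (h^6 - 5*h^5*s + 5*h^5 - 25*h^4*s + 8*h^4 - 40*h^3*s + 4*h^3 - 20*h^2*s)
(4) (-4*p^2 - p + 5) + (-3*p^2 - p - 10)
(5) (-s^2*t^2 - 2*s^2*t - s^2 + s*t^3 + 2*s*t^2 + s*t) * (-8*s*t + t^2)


(1) = g^2 - 7*g + 12
(2) = -u^3 + 10*u^2 - 3*u - 7
(3) = h^6*s + h^6 + 2*h^5*s^2 - 7*h^5*s + 6*h^5 + h^4*s^3 - 4*h^4*s^2 - 26*h^4*s + 6*h^4 - 2*h^3*s^3 - 5*h^3*s^2 - 44*h^3*s + h^3 - 3*h^2*s^3 - 2*h^2*s^2 - 26*h^2*s - 3*h*s^2
(4) = -7*p^2 - 2*p - 5
(5) = 8*s^3*t^3 + 16*s^3*t^2 + 8*s^3*t - 9*s^2*t^4 - 18*s^2*t^3 - 9*s^2*t^2 + s*t^5 + 2*s*t^4 + s*t^3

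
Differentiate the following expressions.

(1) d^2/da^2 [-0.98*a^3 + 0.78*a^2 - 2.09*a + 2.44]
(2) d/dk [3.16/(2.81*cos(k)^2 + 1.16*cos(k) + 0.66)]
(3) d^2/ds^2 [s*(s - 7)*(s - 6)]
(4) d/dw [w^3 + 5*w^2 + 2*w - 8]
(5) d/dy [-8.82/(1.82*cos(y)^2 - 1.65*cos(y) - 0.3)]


(1) = 1.56 - 5.88*a
(2) = (17.7592*cos(k) + 3.6656)*sin(k)/(2.81*cos(k)^2 + 1.16*cos(k) + 0.66)^2
(3) = 6*s - 26
(4) = 3*w^2 + 10*w + 2
(5) = (14.553 - 32.1048*cos(y))*sin(y)/(-1.82*cos(y)^2 + 1.65*cos(y) + 0.3)^2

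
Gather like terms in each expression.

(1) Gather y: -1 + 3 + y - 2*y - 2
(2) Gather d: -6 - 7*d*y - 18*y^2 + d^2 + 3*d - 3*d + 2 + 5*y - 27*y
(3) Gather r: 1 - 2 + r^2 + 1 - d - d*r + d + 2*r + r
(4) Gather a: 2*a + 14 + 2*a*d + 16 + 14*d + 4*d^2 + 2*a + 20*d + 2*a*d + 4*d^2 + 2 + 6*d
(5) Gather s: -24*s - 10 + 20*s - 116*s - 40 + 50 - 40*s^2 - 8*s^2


(1) = -y
(2) = d^2 - 7*d*y - 18*y^2 - 22*y - 4
(3) = r^2 + r*(3 - d)
(4) = a*(4*d + 4) + 8*d^2 + 40*d + 32
(5) = -48*s^2 - 120*s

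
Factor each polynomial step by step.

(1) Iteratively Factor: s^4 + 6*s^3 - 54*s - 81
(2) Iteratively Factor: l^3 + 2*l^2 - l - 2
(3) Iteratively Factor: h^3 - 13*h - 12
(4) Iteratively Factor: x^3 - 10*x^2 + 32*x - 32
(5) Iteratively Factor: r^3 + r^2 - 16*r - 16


(1) = (s - 3)*(s^3 + 9*s^2 + 27*s + 27) = (s - 3)*(s + 3)*(s^2 + 6*s + 9) = (s - 3)*(s + 3)^2*(s + 3)
(2) = (l + 2)*(l^2 - 1) = (l - 1)*(l + 2)*(l + 1)
(3) = (h + 1)*(h^2 - h - 12) = (h - 4)*(h + 1)*(h + 3)
(4) = (x - 2)*(x^2 - 8*x + 16) = (x - 4)*(x - 2)*(x - 4)
(5) = (r + 1)*(r^2 - 16) = (r + 1)*(r + 4)*(r - 4)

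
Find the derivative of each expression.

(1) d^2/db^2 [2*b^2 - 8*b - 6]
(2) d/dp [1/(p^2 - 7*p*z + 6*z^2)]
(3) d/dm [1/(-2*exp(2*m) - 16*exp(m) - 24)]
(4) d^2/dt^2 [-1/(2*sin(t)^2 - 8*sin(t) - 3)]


(1) = 4
(2) = (-2*p + 7*z)/(p^2 - 7*p*z + 6*z^2)^2
(3) = (exp(m) + 4)*exp(m)/(exp(2*m) + 8*exp(m) + 12)^2
(4) = 4*(-4*sin(t)^4 + 12*sin(t)^3 - 16*sin(t)^2 - 18*sin(t) + 35)/(8*sin(t) + cos(2*t) + 2)^3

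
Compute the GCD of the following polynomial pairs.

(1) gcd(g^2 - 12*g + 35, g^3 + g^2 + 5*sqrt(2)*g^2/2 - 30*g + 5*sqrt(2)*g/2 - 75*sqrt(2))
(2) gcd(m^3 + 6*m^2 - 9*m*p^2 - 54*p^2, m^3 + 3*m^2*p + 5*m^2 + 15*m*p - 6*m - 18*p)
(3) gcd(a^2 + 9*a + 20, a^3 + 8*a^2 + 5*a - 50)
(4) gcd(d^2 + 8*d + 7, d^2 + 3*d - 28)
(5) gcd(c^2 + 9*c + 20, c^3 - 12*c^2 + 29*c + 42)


(1) = g - 5
(2) = gcd((m + 6)*(m - 3*p)*(m + 3*p), (m - 1)*(m + 6)*(m + 3*p)) = m^2 + 3*m*p + 6*m + 18*p
(3) = gcd((a + 4)*(a + 5), (a - 2)*(a + 5)^2) = a + 5
(4) = d + 7
(5) = 1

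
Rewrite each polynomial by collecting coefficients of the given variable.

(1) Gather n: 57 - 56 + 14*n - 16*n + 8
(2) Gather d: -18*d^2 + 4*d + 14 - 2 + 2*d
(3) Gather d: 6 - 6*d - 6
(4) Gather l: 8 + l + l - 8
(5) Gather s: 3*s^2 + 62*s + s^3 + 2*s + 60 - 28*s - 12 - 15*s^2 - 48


(1) = 9 - 2*n
(2) = -18*d^2 + 6*d + 12
(3) = -6*d
(4) = 2*l
(5) = s^3 - 12*s^2 + 36*s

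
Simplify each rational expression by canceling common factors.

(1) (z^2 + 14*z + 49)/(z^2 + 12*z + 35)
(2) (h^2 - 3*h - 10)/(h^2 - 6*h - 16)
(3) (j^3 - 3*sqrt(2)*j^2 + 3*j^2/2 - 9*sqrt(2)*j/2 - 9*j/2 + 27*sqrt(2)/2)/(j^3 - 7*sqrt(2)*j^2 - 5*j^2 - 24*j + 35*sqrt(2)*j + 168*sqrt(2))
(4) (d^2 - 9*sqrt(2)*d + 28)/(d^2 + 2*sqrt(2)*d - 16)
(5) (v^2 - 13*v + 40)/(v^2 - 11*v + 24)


(1) = (z + 7)/(z + 5)
(2) = (h - 5)/(h - 8)
(3) = (2*j^2 + j*(-6*sqrt(2) - 3) + 9*sqrt(2))/(2*j^2 + j*(-14*sqrt(2) - 16) + 112*sqrt(2))
(4) = (d - 7*sqrt(2))/(d + 4*sqrt(2))
(5) = (v - 5)/(v - 3)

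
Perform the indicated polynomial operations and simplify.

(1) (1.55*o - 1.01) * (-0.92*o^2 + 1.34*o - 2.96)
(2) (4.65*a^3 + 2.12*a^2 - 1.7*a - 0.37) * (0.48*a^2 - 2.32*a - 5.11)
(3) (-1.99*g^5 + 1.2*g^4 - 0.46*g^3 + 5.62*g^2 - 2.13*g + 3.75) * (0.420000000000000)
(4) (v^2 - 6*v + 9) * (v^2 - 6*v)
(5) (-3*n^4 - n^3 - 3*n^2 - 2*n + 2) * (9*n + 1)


(1) = -1.426*o^3 + 3.0062*o^2 - 5.9414*o + 2.9896
(2) = 2.232*a^5 - 9.7704*a^4 - 29.4959*a^3 - 7.0668*a^2 + 9.5454*a + 1.8907
(3) = -0.8358*g^5 + 0.504*g^4 - 0.1932*g^3 + 2.3604*g^2 - 0.8946*g + 1.575
(4) = v^4 - 12*v^3 + 45*v^2 - 54*v
(5) = -27*n^5 - 12*n^4 - 28*n^3 - 21*n^2 + 16*n + 2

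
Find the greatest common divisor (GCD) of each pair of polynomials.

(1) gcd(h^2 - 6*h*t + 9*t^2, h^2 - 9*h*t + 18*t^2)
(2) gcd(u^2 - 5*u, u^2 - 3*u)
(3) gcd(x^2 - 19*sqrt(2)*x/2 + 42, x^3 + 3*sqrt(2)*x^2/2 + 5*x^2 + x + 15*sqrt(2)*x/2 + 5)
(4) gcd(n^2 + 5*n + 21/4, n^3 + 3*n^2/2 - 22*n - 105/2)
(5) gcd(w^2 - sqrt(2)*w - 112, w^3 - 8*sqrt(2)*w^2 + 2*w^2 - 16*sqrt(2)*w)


(1) = -h + 3*t
(2) = gcd(u*(u - 5), u*(u - 3)) = u
(3) = 1
(4) = gcd((n + 3/2)*(n + 7/2), (n - 5)*(n + 3)*(n + 7/2)) = n + 7/2
(5) = w - 8*sqrt(2)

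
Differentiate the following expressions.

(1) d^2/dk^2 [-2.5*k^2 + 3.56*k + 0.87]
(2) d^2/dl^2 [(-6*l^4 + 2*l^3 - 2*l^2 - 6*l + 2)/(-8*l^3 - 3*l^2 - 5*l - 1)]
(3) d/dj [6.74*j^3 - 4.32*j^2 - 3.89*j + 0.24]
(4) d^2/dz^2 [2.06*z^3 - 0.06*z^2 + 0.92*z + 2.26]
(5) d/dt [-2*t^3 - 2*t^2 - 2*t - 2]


(1) = -5.00000000000000
(2) = 4*(-5*l^6 + 759*l^5 + 12*l^4 - 258*l^3 - 297*l^2 - 51*l - 36)/(512*l^9 + 576*l^8 + 1176*l^7 + 939*l^6 + 879*l^5 + 492*l^4 + 239*l^3 + 84*l^2 + 15*l + 1)
(3) = 20.22*j^2 - 8.64*j - 3.89
(4) = 12.36*z - 0.12
(5) = -6*t^2 - 4*t - 2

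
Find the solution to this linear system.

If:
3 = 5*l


Then:
l = 3/5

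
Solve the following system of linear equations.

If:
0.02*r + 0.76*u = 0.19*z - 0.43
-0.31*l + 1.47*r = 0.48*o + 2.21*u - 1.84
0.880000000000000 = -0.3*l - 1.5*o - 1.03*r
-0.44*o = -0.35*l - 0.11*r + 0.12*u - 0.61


Then:
l = -0.192467745039867*z - 0.375099545146953
o = 0.764383892270546 - 0.150498160166601*z
r = 0.275230644428992*z - 1.85829706297256
u = 0.2427570883045*z - 0.516886919395459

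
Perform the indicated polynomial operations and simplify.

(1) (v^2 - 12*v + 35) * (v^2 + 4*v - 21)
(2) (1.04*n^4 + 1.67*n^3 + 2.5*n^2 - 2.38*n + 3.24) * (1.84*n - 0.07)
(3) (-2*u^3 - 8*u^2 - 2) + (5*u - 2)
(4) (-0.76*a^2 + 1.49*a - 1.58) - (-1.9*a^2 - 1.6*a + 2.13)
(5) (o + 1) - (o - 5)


(1) = v^4 - 8*v^3 - 34*v^2 + 392*v - 735
(2) = 1.9136*n^5 + 3.0*n^4 + 4.4831*n^3 - 4.5542*n^2 + 6.1282*n - 0.2268
(3) = -2*u^3 - 8*u^2 + 5*u - 4
(4) = 1.14*a^2 + 3.09*a - 3.71
(5) = 6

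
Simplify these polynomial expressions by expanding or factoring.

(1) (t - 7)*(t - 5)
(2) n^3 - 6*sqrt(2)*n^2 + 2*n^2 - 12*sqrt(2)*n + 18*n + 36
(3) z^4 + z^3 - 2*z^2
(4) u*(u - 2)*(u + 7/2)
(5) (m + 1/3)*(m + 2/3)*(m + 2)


(1) = t^2 - 12*t + 35
(2) = (n + 2)*(n - 3*sqrt(2))^2
(3) = z^2*(z - 1)*(z + 2)
(4) = u^3 + 3*u^2/2 - 7*u
(5) = m^3 + 3*m^2 + 20*m/9 + 4/9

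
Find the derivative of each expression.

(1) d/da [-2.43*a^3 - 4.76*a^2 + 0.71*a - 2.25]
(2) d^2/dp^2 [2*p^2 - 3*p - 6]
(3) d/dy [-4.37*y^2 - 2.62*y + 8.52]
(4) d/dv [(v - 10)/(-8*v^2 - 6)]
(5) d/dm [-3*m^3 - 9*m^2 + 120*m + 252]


(1) = -7.29*a^2 - 9.52*a + 0.71
(2) = 4
(3) = -8.74*y - 2.62
(4) = (4*v^2 - 80*v - 3)/(2*(16*v^4 + 24*v^2 + 9))
(5) = -9*m^2 - 18*m + 120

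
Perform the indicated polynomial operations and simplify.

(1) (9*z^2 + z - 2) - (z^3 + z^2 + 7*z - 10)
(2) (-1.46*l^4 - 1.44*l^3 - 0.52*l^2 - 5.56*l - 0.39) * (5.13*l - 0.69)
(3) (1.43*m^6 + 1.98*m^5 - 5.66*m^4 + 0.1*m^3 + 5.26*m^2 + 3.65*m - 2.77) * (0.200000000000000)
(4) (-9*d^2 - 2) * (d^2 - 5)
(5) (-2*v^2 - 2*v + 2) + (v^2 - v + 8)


(1) = -z^3 + 8*z^2 - 6*z + 8
(2) = -7.4898*l^5 - 6.3798*l^4 - 1.674*l^3 - 28.164*l^2 + 1.8357*l + 0.2691
(3) = 0.286*m^6 + 0.396*m^5 - 1.132*m^4 + 0.02*m^3 + 1.052*m^2 + 0.73*m - 0.554
(4) = -9*d^4 + 43*d^2 + 10
(5) = -v^2 - 3*v + 10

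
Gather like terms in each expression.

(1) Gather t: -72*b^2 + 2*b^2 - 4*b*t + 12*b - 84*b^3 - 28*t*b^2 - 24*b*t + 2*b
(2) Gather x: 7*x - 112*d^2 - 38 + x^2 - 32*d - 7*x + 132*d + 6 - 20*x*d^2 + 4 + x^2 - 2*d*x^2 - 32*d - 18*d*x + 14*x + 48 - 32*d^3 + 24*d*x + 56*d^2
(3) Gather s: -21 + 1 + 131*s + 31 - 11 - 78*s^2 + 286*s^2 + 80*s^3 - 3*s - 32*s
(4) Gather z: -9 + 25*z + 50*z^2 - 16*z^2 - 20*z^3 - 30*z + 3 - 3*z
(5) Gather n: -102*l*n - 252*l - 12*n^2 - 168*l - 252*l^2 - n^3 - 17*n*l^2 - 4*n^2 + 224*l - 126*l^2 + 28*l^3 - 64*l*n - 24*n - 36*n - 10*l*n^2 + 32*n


(1) = -84*b^3 - 70*b^2 + 14*b + t*(-28*b^2 - 28*b)
(2) = -32*d^3 - 56*d^2 + 68*d + x^2*(2 - 2*d) + x*(-20*d^2 + 6*d + 14) + 20
(3) = 80*s^3 + 208*s^2 + 96*s
(4) = -20*z^3 + 34*z^2 - 8*z - 6
(5) = 28*l^3 - 378*l^2 - 196*l - n^3 + n^2*(-10*l - 16) + n*(-17*l^2 - 166*l - 28)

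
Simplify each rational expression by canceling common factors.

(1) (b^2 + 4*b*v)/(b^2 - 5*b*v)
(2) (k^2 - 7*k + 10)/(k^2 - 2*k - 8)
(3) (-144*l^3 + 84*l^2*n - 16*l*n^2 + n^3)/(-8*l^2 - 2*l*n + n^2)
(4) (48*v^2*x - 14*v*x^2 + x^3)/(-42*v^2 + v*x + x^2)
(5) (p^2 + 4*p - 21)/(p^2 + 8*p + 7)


(1) = (-b - 4*v)/(-b + 5*v)
(2) = (k^2 - 7*k + 10)/(k^2 - 2*k - 8)
(3) = (36*l^2 - 12*l*n + n^2)/(2*l + n)
(4) = (-8*v*x + x^2)/(7*v + x)
(5) = (p - 3)/(p + 1)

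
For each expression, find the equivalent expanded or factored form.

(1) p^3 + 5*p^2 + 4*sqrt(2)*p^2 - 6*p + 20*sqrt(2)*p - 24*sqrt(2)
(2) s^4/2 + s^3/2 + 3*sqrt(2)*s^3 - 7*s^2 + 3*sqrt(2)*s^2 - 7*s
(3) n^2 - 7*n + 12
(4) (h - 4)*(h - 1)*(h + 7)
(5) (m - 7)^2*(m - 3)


(1) = (p - 1)*(p + 6)*(p + 4*sqrt(2))
(2) = s*(s/2 + 1/2)*(s - sqrt(2))*(s + 7*sqrt(2))
(3) = (n - 4)*(n - 3)
(4) = h^3 + 2*h^2 - 31*h + 28
(5) = m^3 - 17*m^2 + 91*m - 147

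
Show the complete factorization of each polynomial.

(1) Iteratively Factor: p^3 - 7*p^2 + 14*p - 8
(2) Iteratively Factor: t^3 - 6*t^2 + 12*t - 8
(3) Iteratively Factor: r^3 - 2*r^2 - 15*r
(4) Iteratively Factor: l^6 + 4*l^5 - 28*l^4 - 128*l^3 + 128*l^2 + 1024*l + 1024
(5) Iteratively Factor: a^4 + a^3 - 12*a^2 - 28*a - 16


(1) = (p - 1)*(p^2 - 6*p + 8) = (p - 2)*(p - 1)*(p - 4)
(2) = (t - 2)*(t^2 - 4*t + 4) = (t - 2)^2*(t - 2)
(3) = (r - 5)*(r^2 + 3*r) = r*(r - 5)*(r + 3)
(4) = (l + 4)*(l^5 - 28*l^3 - 16*l^2 + 192*l + 256) = (l + 2)*(l + 4)*(l^4 - 2*l^3 - 24*l^2 + 32*l + 128) = (l + 2)*(l + 4)^2*(l^3 - 6*l^2 + 32) = (l - 4)*(l + 2)*(l + 4)^2*(l^2 - 2*l - 8) = (l - 4)^2*(l + 2)*(l + 4)^2*(l + 2)
(5) = (a + 2)*(a^3 - a^2 - 10*a - 8) = (a + 2)^2*(a^2 - 3*a - 4) = (a + 1)*(a + 2)^2*(a - 4)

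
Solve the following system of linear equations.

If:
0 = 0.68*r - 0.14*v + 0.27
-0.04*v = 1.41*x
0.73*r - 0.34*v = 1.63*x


Then:
r = -0.81
v = -2.02
x = 0.06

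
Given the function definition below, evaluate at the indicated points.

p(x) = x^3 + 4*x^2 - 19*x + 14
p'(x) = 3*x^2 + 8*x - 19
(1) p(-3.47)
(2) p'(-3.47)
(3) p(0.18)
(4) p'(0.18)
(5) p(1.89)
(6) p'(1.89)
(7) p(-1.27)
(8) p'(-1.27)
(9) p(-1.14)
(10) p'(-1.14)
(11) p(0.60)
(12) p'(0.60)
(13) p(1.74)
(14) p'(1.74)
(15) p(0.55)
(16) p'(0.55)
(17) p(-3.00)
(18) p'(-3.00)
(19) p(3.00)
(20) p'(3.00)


(1) = 86.31
(2) = -10.64
(3) = 10.72
(4) = -17.46
(5) = -0.87
(6) = 6.84
(7) = 42.53
(8) = -24.32
(9) = 39.38
(10) = -24.22
(11) = 4.26
(12) = -13.12
(13) = -1.68
(14) = 4.00
(15) = 4.93
(16) = -13.69
(17) = 80.00
(18) = -16.00
(19) = 20.00
(20) = 32.00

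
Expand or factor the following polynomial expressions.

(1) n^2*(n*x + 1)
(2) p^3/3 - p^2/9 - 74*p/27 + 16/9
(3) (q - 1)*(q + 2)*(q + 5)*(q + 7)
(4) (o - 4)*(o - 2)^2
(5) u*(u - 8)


(1) = n^3*x + n^2
(2) = (p/3 + 1)*(p - 8/3)*(p - 2/3)
(3) = q^4 + 13*q^3 + 45*q^2 + 11*q - 70
(4) = o^3 - 8*o^2 + 20*o - 16
(5) = u^2 - 8*u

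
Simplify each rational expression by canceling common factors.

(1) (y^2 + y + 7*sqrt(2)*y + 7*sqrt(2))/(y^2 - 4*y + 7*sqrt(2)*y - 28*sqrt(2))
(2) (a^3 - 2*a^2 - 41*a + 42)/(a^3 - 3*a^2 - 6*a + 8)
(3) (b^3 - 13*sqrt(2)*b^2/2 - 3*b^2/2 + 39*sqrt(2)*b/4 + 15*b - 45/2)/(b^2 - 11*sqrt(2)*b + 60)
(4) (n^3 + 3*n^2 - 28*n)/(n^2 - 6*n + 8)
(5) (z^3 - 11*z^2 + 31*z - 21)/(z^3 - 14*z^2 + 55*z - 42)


(1) = (y + 1)/(y - 4)
(2) = (a^2 - a - 42)/(a^2 - 2*a - 8)
(3) = (4*b^2 + b*(-6*sqrt(2) - 6) + 9*sqrt(2))/(4*b - 24*sqrt(2))
(4) = (n^2 + 7*n)/(n - 2)
(5) = (z - 3)/(z - 6)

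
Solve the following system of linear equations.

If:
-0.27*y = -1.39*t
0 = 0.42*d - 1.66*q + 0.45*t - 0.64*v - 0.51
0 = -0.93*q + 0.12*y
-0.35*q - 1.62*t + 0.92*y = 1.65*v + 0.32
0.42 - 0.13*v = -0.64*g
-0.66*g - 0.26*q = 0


Then:
d = 5.68
g = -0.30
q = 0.75
t = 1.13
v = 1.78
y = 5.81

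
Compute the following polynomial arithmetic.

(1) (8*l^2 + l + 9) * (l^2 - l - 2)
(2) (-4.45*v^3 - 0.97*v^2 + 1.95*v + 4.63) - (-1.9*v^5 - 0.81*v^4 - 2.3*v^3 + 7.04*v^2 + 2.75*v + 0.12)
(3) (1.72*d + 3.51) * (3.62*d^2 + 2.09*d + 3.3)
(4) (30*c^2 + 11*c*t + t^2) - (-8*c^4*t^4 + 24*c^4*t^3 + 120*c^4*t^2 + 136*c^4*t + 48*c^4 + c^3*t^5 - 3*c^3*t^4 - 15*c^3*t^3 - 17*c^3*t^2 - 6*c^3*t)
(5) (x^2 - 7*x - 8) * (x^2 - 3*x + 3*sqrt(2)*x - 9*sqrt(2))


(1) = 8*l^4 - 7*l^3 - 8*l^2 - 11*l - 18
(2) = 1.9*v^5 + 0.81*v^4 - 2.15*v^3 - 8.01*v^2 - 0.8*v + 4.51
(3) = 6.2264*d^3 + 16.301*d^2 + 13.0119*d + 11.583
(4) = 8*c^4*t^4 - 24*c^4*t^3 - 120*c^4*t^2 - 136*c^4*t - 48*c^4 - c^3*t^5 + 3*c^3*t^4 + 15*c^3*t^3 + 17*c^3*t^2 + 6*c^3*t + 30*c^2 + 11*c*t + t^2
(5) = x^4 - 10*x^3 + 3*sqrt(2)*x^3 - 30*sqrt(2)*x^2 + 13*x^2 + 24*x + 39*sqrt(2)*x + 72*sqrt(2)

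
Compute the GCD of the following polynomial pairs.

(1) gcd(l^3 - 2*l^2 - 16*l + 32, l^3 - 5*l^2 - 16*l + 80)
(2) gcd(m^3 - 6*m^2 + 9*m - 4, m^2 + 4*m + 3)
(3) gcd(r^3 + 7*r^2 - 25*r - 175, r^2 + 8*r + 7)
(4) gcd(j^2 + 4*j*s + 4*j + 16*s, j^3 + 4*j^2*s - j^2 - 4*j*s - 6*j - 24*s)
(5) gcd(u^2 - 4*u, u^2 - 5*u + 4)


(1) = gcd((l - 4)*(l - 2)*(l + 4), (l - 5)*(l - 4)*(l + 4)) = l^2 - 16
(2) = 1
(3) = r + 7
(4) = j + 4*s
(5) = u - 4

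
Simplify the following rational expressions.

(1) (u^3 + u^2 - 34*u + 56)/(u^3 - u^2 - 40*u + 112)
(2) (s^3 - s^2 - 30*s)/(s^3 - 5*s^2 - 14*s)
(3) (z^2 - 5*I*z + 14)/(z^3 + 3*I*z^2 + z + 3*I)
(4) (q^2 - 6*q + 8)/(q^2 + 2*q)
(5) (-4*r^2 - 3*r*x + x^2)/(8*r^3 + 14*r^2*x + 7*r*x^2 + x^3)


(1) = (u - 2)/(u - 4)
(2) = (s^2 - s - 30)/(s^2 - 5*s - 14)
(3) = (z^2 - 5*I*z + 14)/(z^3 + 3*I*z^2 + z + 3*I)
(4) = (q^2 - 6*q + 8)/(q^2 + 2*q)
(5) = (-4*r + x)/(8*r^2 + 6*r*x + x^2)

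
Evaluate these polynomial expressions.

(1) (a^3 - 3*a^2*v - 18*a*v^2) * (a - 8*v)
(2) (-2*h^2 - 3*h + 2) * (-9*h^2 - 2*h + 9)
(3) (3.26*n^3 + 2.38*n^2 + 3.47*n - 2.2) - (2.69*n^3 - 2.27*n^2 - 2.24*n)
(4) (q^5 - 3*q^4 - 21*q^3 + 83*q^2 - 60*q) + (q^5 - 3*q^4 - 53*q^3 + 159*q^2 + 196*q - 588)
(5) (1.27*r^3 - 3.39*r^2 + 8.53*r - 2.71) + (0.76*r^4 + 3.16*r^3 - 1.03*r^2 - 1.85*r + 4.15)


(1) = a^4 - 11*a^3*v + 6*a^2*v^2 + 144*a*v^3
(2) = 18*h^4 + 31*h^3 - 30*h^2 - 31*h + 18
(3) = 0.57*n^3 + 4.65*n^2 + 5.71*n - 2.2
(4) = 2*q^5 - 6*q^4 - 74*q^3 + 242*q^2 + 136*q - 588
(5) = 0.76*r^4 + 4.43*r^3 - 4.42*r^2 + 6.68*r + 1.44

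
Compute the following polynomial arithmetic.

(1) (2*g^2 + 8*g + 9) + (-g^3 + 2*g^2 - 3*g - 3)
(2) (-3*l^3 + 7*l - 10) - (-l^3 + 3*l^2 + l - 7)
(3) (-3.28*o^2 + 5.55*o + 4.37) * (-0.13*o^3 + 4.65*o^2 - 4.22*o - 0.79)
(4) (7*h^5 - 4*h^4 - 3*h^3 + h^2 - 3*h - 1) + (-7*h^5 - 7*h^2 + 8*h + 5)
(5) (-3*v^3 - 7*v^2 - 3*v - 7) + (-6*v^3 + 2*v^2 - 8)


(1) = -g^3 + 4*g^2 + 5*g + 6
(2) = -2*l^3 - 3*l^2 + 6*l - 3
(3) = 0.4264*o^5 - 15.9735*o^4 + 39.081*o^3 - 0.5093*o^2 - 22.8259*o - 3.4523
(4) = -4*h^4 - 3*h^3 - 6*h^2 + 5*h + 4
(5) = -9*v^3 - 5*v^2 - 3*v - 15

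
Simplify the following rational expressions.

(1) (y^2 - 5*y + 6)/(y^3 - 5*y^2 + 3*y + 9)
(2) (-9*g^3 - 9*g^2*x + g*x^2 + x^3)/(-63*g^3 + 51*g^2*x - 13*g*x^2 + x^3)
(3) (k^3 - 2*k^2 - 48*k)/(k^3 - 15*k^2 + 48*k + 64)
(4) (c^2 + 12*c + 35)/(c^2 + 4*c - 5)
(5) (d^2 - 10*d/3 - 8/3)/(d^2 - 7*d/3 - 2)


(1) = (y - 2)/(y^2 - 2*y - 3)
(2) = (3*g^2 + 4*g*x + x^2)/(21*g^2 - 10*g*x + x^2)
(3) = (k^2 + 6*k)/(k^2 - 7*k - 8)
(4) = (c + 7)/(c - 1)
(5) = (d - 4)/(d - 3)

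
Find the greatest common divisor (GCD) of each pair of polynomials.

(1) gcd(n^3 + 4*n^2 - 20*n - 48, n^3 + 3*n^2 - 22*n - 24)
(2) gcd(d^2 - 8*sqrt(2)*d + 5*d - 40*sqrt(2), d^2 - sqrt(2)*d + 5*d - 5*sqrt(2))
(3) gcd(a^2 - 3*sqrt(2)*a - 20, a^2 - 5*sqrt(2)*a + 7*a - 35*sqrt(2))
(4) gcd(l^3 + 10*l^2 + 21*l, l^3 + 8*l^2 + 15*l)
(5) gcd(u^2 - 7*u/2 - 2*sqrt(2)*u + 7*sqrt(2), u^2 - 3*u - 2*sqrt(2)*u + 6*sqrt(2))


(1) = gcd((n - 4)*(n + 2)*(n + 6), (n - 4)*(n + 1)*(n + 6)) = n^2 + 2*n - 24
(2) = gcd((d + 5)*(d - 8*sqrt(2)), (d + 5)*(d - sqrt(2))) = d + 5
(3) = gcd((a - 5*sqrt(2))*(a + 2*sqrt(2)), (a + 7)*(a - 5*sqrt(2))) = a - 5*sqrt(2)
(4) = l^2 + 3*l
(5) = u - 2*sqrt(2)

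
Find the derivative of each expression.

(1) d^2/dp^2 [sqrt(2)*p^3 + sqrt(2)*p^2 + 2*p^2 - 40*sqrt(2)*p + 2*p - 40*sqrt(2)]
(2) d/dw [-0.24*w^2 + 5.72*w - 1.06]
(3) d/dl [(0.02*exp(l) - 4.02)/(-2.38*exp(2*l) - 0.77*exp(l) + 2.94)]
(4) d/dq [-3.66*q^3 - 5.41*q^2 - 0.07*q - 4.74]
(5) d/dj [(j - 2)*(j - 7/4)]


(1) = 6*sqrt(2)*p + 2*sqrt(2) + 4
(2) = 5.72 - 0.48*w
(3) = (0.0476*exp(2*l) - 19.1352*exp(l) - 3.0366)*exp(l)/(5.6644*exp(4*l) + 3.6652*exp(3*l) - 13.4015*exp(2*l) - 4.5276*exp(l) + 8.6436)
(4) = -10.98*q^2 - 10.82*q - 0.07
(5) = 2*j - 15/4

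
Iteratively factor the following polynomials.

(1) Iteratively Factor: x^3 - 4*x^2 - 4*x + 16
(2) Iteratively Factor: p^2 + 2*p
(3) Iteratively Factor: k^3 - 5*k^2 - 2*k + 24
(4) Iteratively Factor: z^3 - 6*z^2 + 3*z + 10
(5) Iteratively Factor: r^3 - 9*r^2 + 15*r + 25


(1) = (x - 4)*(x^2 - 4) = (x - 4)*(x + 2)*(x - 2)
(2) = (p)*(p + 2)
(3) = (k - 4)*(k^2 - k - 6) = (k - 4)*(k + 2)*(k - 3)
(4) = (z - 5)*(z^2 - z - 2) = (z - 5)*(z - 2)*(z + 1)
(5) = (r - 5)*(r^2 - 4*r - 5) = (r - 5)^2*(r + 1)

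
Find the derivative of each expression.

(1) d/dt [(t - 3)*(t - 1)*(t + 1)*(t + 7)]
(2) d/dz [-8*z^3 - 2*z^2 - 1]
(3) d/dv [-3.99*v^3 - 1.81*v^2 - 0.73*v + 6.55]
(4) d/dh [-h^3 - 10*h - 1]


(1) = 4*t^3 + 12*t^2 - 44*t - 4
(2) = 4*z*(-6*z - 1)
(3) = -11.97*v^2 - 3.62*v - 0.73
(4) = -3*h^2 - 10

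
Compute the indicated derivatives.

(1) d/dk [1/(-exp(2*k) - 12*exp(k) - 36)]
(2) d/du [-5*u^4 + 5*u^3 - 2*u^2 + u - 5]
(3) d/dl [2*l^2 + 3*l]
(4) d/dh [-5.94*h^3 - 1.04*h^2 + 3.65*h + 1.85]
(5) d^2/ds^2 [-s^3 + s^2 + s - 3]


(1) = 2*(exp(k) + 6)*exp(k)/(exp(2*k) + 12*exp(k) + 36)^2
(2) = -20*u^3 + 15*u^2 - 4*u + 1
(3) = 4*l + 3
(4) = -17.82*h^2 - 2.08*h + 3.65
(5) = 2 - 6*s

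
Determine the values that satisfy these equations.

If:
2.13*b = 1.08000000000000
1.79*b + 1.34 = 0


Then:
No Solution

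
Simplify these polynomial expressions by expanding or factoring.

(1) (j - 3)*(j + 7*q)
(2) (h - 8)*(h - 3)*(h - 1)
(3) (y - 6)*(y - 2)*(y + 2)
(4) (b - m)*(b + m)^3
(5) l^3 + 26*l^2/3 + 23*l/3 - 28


(1) = j^2 + 7*j*q - 3*j - 21*q
(2) = h^3 - 12*h^2 + 35*h - 24
(3) = y^3 - 6*y^2 - 4*y + 24
(4) = b^4 + 2*b^3*m - 2*b*m^3 - m^4
(5) = (l - 4/3)*(l + 3)*(l + 7)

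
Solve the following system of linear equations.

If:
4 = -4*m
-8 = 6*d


Then:
d = -4/3
m = -1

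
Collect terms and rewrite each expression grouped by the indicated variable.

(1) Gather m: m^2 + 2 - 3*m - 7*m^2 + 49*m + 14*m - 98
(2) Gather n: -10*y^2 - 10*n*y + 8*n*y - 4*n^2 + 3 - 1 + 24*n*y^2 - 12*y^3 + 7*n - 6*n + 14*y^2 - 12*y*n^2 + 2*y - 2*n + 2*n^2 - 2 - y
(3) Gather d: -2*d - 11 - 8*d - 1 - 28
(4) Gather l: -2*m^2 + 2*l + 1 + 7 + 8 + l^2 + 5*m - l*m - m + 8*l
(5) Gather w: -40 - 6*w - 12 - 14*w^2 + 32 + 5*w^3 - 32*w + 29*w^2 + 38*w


(1) = -6*m^2 + 60*m - 96
(2) = n^2*(-12*y - 2) + n*(24*y^2 - 2*y - 1) - 12*y^3 + 4*y^2 + y
(3) = -10*d - 40
(4) = l^2 + l*(10 - m) - 2*m^2 + 4*m + 16
(5) = 5*w^3 + 15*w^2 - 20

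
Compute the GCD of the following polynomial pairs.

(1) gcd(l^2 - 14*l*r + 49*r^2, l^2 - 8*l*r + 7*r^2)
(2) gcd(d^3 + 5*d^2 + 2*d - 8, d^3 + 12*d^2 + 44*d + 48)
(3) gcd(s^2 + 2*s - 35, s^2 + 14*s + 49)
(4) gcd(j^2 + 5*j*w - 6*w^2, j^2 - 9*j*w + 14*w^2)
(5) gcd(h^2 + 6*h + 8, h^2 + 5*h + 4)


(1) = -l + 7*r
(2) = d^2 + 6*d + 8
(3) = gcd((s - 5)*(s + 7), (s + 7)^2) = s + 7
(4) = gcd((j - w)*(j + 6*w), (j - 7*w)*(j - 2*w)) = 1
(5) = gcd((h + 2)*(h + 4), (h + 1)*(h + 4)) = h + 4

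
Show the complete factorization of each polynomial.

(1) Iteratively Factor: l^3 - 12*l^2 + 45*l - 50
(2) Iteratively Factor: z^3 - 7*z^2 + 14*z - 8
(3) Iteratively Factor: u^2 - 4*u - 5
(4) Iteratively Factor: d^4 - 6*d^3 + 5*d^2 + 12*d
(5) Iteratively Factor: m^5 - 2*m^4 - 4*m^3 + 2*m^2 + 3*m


(1) = (l - 5)*(l^2 - 7*l + 10) = (l - 5)*(l - 2)*(l - 5)
(2) = (z - 1)*(z^2 - 6*z + 8) = (z - 2)*(z - 1)*(z - 4)
(3) = (u + 1)*(u - 5)
(4) = (d + 1)*(d^3 - 7*d^2 + 12*d) = d*(d + 1)*(d^2 - 7*d + 12) = d*(d - 3)*(d + 1)*(d - 4)
(5) = (m + 1)*(m^4 - 3*m^3 - m^2 + 3*m) = m*(m + 1)*(m^3 - 3*m^2 - m + 3) = m*(m + 1)^2*(m^2 - 4*m + 3) = m*(m - 1)*(m + 1)^2*(m - 3)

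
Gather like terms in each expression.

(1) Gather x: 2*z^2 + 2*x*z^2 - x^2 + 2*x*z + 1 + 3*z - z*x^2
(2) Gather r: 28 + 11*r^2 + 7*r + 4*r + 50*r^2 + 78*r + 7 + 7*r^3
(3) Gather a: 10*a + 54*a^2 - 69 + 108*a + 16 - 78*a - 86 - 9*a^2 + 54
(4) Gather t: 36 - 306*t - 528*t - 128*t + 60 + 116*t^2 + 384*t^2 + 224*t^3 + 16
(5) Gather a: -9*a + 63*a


(1) = x^2*(-z - 1) + x*(2*z^2 + 2*z) + 2*z^2 + 3*z + 1
(2) = 7*r^3 + 61*r^2 + 89*r + 35
(3) = 45*a^2 + 40*a - 85
(4) = 224*t^3 + 500*t^2 - 962*t + 112
(5) = 54*a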